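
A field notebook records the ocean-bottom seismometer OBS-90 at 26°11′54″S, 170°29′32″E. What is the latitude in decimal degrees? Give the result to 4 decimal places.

26° + 11′/60 + 54″/3600 = 26 + 0.18333 + 0.01500 = 26.1983°

26.1983°S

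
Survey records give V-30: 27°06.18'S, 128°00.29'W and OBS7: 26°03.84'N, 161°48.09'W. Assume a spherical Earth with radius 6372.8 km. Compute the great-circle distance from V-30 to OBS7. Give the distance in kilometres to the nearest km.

V-30: φ = -27.10300°, λ = -128.00483°
OBS7: φ = +26.06400°, λ = -161.80150°
Δφ = 53.1670°,  Δλ = -33.7967°
a = sin²(Δφ/2) + cos φ₁ cos φ₂ sin²(Δλ/2) = 0.267822
c = 2·arcsin(√a) = 1.087889 rad = 62.3315°
d = R·c = 6372.8 × 1.087889 = 6932.9 km

6933 km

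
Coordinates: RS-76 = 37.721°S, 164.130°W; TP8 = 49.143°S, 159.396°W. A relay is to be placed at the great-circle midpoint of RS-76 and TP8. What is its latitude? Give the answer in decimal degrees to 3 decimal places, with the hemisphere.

43.456°S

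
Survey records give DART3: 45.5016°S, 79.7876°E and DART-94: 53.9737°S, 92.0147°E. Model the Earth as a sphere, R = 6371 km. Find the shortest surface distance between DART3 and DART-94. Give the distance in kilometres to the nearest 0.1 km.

1284.7 km

Δφ = -8.4721°,  Δλ = 12.2271°
a = sin²(Δφ/2) + cos φ₁ cos φ₂ sin²(Δλ/2) = 0.010132
c = 2·arcsin(√a) = 0.201654 rad = 11.5539°
d = R·c = 6371 × 0.201654 = 1284.7 km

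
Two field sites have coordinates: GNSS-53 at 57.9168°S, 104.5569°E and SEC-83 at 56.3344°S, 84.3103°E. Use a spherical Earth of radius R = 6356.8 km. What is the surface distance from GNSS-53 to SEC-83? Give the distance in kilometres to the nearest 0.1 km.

Δφ = 1.5824°,  Δλ = -20.2466°
a = sin²(Δφ/2) + cos φ₁ cos φ₂ sin²(Δλ/2) = 0.009287
c = 2·arcsin(√a) = 0.193039 rad = 11.0603°
d = R·c = 6356.8 × 0.193039 = 1227.1 km

1227.1 km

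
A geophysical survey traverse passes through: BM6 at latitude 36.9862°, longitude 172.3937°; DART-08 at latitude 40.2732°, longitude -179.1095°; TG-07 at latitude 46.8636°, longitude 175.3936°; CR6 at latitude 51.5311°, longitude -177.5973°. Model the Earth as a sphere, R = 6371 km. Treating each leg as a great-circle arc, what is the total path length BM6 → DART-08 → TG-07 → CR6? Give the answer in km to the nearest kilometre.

2405 km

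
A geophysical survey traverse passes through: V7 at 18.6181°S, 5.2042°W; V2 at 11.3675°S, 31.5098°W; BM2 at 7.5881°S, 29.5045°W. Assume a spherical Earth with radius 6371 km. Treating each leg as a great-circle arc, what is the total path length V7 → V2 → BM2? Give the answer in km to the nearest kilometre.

V7→V2: c = 0.460588 rad, d = 2934.41 km
V2→BM2: c = 0.074447 rad, d = 474.30 km
Total = 2934.41 + 474.30 = 3408.71 km

3409 km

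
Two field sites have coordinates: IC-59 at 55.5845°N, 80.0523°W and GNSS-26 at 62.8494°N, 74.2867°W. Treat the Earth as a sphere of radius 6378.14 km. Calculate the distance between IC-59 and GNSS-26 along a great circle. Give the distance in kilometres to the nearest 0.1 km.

Δφ = 7.2649°,  Δλ = 5.7656°
a = sin²(Δφ/2) + cos φ₁ cos φ₂ sin²(Δλ/2) = 0.004666
c = 2·arcsin(√a) = 0.136727 rad = 7.8339°
d = R·c = 6378.14 × 0.136727 = 872.1 km

872.1 km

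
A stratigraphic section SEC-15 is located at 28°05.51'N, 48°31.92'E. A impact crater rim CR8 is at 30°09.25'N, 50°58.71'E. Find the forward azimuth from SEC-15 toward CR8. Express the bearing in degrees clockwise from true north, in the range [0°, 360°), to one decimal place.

45.4°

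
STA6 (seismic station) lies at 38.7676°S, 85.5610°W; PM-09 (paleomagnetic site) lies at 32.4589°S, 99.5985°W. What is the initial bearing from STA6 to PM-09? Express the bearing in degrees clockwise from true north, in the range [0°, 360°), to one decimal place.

Δλ = -14.0375°
y = sin Δλ · cos φ₂ = -0.204664
x = cos φ₁ sin φ₂ − sin φ₁ cos φ₂ cos Δλ = 0.094107
θ = atan2(y, x) = -65.3063° → 294.6937° (mod 360°)

294.7°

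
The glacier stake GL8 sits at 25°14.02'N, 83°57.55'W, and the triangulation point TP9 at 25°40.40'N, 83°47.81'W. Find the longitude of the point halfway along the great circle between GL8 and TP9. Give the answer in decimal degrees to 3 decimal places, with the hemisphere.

83.878°W

GL8: φ = +25.23367°, λ = -83.95917°
TP9: φ = +25.67333°, λ = -83.79683°
Bx = cos φ₂ cos Δλ = 0.901275,  By = cos φ₂ sin Δλ = 0.002554
φₘ = atan2(sin φ₁ + sin φ₂, √((cos φ₁ + Bx)² + By²)) = 25.45352°
λₘ = λ₁ + atan2(By, cos φ₁ + Bx) = -83.87815°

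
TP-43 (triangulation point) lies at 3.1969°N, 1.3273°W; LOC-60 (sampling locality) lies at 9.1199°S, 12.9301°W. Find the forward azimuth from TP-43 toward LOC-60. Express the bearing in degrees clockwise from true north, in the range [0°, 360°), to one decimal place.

223.1°

Δλ = -11.6028°
y = sin Δλ · cos φ₂ = -0.198583
x = cos φ₁ sin φ₂ − sin φ₁ cos φ₂ cos Δλ = -0.212192
θ = atan2(y, x) = -136.8974° → 223.1026° (mod 360°)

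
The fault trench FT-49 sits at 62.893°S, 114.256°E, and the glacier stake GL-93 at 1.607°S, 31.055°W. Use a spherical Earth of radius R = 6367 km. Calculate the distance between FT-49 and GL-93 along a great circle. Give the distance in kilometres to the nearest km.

12275 km

Δφ = 61.2860°,  Δλ = -145.3110°
a = sin²(Δφ/2) + cos φ₁ cos φ₂ sin²(Δλ/2) = 0.674776
c = 2·arcsin(√a) = 1.927889 rad = 110.4599°
d = R·c = 6367 × 1.927889 = 12274.9 km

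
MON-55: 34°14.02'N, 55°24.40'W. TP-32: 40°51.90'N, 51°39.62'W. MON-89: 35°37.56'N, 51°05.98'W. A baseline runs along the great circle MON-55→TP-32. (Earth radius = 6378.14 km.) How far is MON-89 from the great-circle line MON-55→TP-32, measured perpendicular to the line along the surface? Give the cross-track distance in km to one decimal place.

MON-55: φ = +34.23367°, λ = -55.40667°
TP-32: φ = +40.86500°, λ = -51.66033°
MON-89: φ = +35.62600°, λ = -51.09967°
δ₁₃ = central angle MON-55→MON-89 = 0.066240 rad  (haversine)
θ₁₃ = bearing MON-55→MON-89 = 67.257°,  θ₁₂ = bearing MON-55→TP-32 = 23.004°
dₓₜ = R·arcsin(sin δ₁₃ · sin(θ₁₃ − θ₁₂)) = 6378.14·arcsin(0.06619·sin(44.253°)) = 294.711 km
|dₓₜ| = 294.711 km

294.7 km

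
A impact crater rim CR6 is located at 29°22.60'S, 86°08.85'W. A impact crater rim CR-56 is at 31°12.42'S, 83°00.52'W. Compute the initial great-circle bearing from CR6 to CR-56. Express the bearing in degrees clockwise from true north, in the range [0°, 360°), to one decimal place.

CR6: φ = -29.37667°, λ = -86.14750°
CR-56: φ = -31.20700°, λ = -83.00867°
Δλ = 3.1388°
y = sin Δλ · cos φ₂ = 0.046832
x = cos φ₁ sin φ₂ − sin φ₁ cos φ₂ cos Δλ = -0.032569
θ = atan2(y, x) = 124.8164° → 124.8164° (mod 360°)

124.8°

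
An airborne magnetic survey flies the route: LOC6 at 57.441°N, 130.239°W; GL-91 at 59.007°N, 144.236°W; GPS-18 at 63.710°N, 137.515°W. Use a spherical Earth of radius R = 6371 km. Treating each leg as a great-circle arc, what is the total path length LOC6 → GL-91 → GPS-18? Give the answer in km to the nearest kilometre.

1469 km

LOC6→GL-91: c = 0.131256 rad, d = 836.23 km
GL-91→GPS-18: c = 0.099381 rad, d = 633.16 km
Total = 836.23 + 633.16 = 1469.39 km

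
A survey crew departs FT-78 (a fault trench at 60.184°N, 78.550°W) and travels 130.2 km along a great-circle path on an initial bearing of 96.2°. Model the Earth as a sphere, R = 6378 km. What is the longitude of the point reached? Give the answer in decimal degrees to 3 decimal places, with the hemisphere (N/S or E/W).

δ = d/R = 130.2/6378 = 0.020414 rad
φ₂ = arcsin(sin φ₁ cos δ + cos φ₁ sin δ cos θ)
   = arcsin(0.86763·0.99979 + 0.49722·0.02041·-0.10800) = 60.03719°
λ₂ = λ₁ + atan2(sin θ sin δ cos φ₁, cos δ − sin φ₁ sin φ₂) = -76.22132°

76.221°W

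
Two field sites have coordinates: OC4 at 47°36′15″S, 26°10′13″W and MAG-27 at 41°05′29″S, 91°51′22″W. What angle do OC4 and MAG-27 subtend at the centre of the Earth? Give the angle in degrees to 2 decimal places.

OC4: φ = -47.60417°, λ = -26.17028°
MAG-27: φ = -41.09139°, λ = -91.85611°
Δφ = 6.5128°,  Δλ = -65.6858°
a = sin²(Δφ/2) + cos φ₁ cos φ₂ sin²(Δλ/2) = 0.152691
c = 2·arcsin(√a) = 0.802907 rad = 46.0032°

46.00°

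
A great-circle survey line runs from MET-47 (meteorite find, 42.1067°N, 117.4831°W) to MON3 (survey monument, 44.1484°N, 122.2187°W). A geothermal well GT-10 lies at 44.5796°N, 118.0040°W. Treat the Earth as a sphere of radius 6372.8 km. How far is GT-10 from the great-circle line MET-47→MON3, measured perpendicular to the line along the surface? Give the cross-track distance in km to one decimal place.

δ₁₃ = central angle MET-47→GT-10 = 0.043663 rad  (haversine)
θ₁₃ = bearing MET-47→GT-10 = 351.469°,  θ₁₂ = bearing MET-47→MON3 = 302.176°
dₓₜ = R·arcsin(sin δ₁₃ · sin(θ₁₃ − θ₁₂)) = 6372.8·arcsin(0.04365·sin(49.293°)) = 210.906 km
|dₓₜ| = 210.906 km

210.9 km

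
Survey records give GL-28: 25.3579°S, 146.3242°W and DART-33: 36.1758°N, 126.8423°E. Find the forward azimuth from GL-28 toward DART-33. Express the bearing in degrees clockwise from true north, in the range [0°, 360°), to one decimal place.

304.4°

Δλ = -86.8335°
y = sin Δλ · cos φ₂ = -0.805977
x = cos φ₁ sin φ₂ − sin φ₁ cos φ₂ cos Δλ = 0.552489
θ = atan2(y, x) = -55.5698° → 304.4302° (mod 360°)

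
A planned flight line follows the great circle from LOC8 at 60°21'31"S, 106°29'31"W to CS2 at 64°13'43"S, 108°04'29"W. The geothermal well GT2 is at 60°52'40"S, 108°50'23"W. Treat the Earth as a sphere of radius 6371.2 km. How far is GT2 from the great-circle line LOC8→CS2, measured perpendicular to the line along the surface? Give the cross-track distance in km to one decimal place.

114.6 km

LOC8: φ = -60.35861°, λ = -106.49194°
CS2: φ = -64.22861°, λ = -108.07472°
GT2: φ = -60.87778°, λ = -108.83972°
δ₁₃ = central angle LOC8→GT2 = 0.022050 rad  (haversine)
θ₁₃ = bearing LOC8→GT2 = 244.719°,  θ₁₂ = bearing LOC8→CS2 = 190.068°
dₓₜ = R·arcsin(sin δ₁₃ · sin(θ₁₃ − θ₁₂)) = 6371.2·arcsin(0.02205·sin(54.650°)) = 114.583 km
|dₓₜ| = 114.583 km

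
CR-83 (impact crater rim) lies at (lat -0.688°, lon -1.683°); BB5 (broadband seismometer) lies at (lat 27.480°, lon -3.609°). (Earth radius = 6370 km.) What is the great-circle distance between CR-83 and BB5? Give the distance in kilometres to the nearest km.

3138 km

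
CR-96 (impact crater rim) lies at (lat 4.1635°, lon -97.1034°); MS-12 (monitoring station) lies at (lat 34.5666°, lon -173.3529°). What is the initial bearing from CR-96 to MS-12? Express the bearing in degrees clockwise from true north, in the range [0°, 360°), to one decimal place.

Δλ = -76.2495°
y = sin Δλ · cos φ₂ = -0.799867
x = cos φ₁ sin φ₂ − sin φ₁ cos φ₂ cos Δλ = 0.551656
θ = atan2(y, x) = -55.4066° → 304.5934° (mod 360°)

304.6°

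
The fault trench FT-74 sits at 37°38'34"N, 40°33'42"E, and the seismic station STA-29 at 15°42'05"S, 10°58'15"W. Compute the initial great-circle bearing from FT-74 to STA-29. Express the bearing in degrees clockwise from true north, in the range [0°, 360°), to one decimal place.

232.4°

FT-74: φ = +37.64278°, λ = +40.56167°
STA-29: φ = -15.70139°, λ = -10.97083°
Δλ = -51.5325°
y = sin Δλ · cos φ₂ = -0.753745
x = cos φ₁ sin φ₂ − sin φ₁ cos φ₂ cos Δλ = -0.580034
θ = atan2(y, x) = -127.5796° → 232.4204° (mod 360°)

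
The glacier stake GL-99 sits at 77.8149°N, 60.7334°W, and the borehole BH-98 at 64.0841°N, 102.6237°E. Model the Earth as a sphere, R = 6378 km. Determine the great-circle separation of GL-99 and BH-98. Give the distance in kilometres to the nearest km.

Δφ = -13.7308°,  Δλ = 163.3571°
a = sin²(Δφ/2) + cos φ₁ cos φ₂ sin²(Δλ/2) = 0.104606
c = 2·arcsin(√a) = 0.658700 rad = 37.7407°
d = R·c = 6378 × 0.658700 = 4201.2 km

4201 km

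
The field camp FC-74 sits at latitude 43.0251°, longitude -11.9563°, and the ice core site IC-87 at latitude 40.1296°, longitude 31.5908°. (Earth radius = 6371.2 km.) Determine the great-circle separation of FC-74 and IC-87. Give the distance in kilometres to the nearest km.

Δφ = -2.8955°,  Δλ = 43.5471°
a = sin²(Δφ/2) + cos φ₁ cos φ₂ sin²(Δλ/2) = 0.077548
c = 2·arcsin(√a) = 0.564412 rad = 32.3384°
d = R·c = 6371.2 × 0.564412 = 3596.0 km

3596 km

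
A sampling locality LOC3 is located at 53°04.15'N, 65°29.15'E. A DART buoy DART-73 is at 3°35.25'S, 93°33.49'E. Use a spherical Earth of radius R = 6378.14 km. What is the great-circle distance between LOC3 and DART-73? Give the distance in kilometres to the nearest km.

LOC3: φ = +53.06917°, λ = +65.48583°
DART-73: φ = -3.58750°, λ = +93.55817°
Δφ = -56.6567°,  Δλ = 28.0723°
a = sin²(Δφ/2) + cos φ₁ cos φ₂ sin²(Δλ/2) = 0.260447
c = 2·arcsin(√a) = 1.071161 rad = 61.3730°
d = R·c = 6378.14 × 1.071161 = 6832.0 km

6832 km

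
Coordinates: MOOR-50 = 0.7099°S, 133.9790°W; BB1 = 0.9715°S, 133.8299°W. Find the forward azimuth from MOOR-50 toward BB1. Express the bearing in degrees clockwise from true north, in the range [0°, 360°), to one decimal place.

Δλ = 0.1491°
y = sin Δλ · cos φ₂ = 0.002602
x = cos φ₁ sin φ₂ − sin φ₁ cos φ₂ cos Δλ = -0.004566
θ = atan2(y, x) = 150.3226° → 150.3226° (mod 360°)

150.3°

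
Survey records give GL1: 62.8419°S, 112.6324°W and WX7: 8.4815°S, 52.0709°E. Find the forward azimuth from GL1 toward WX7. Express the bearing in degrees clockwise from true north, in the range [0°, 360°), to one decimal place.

164.1°

Δλ = 164.7033°
y = sin Δλ · cos φ₂ = 0.260932
x = cos φ₁ sin φ₂ − sin φ₁ cos φ₂ cos Δλ = -0.916164
θ = atan2(y, x) = 164.1025° → 164.1025° (mod 360°)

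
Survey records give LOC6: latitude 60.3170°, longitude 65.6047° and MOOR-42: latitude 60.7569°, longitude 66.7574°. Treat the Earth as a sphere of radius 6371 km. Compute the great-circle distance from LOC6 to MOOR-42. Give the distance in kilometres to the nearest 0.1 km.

Δφ = 0.4399°,  Δλ = 1.1527°
a = sin²(Δφ/2) + cos φ₁ cos φ₂ sin²(Δλ/2) = 0.000039
c = 2·arcsin(√a) = 0.012524 rad = 0.7176°
d = R·c = 6371 × 0.012524 = 79.8 km

79.8 km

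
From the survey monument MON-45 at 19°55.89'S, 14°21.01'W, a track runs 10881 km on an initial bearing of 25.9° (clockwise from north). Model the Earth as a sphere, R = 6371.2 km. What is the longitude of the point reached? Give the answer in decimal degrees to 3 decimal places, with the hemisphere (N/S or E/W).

MON-45: φ = -19.93150°, λ = -14.35017°
δ = d/R = 10881/6371.2 = 1.707842 rad
φ₂ = arcsin(sin φ₁ cos δ + cos φ₁ sin δ cos θ)
   = arcsin(-0.34090·-0.13662 + 0.94010·0.99062·0.89956) = 62.16772°
λ₂ = λ₁ + atan2(sin θ sin δ cos φ₁, cos δ − sin φ₁ sin φ₂) = 53.59036°

53.590°E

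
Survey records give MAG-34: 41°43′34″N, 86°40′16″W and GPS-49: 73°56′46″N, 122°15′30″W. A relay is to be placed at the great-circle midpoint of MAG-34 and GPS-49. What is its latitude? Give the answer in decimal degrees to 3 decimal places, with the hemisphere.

MAG-34: φ = +41.72611°, λ = -86.67111°
GPS-49: φ = +73.94611°, λ = -122.25833°
Bx = cos φ₂ cos Δλ = 0.224892,  By = cos φ₂ sin Δλ = -0.160931
φₘ = atan2(sin φ₁ + sin φ₂, √((cos φ₁ + Bx)² + By²)) = 58.81593°
λₘ = λ₁ + atan2(By, cos φ₁ + Bx) = -96.07946°

58.816°N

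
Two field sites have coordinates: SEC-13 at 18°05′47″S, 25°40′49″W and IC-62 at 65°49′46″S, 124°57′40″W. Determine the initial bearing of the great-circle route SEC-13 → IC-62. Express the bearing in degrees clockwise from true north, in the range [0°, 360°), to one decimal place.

SEC-13: φ = -18.09639°, λ = -25.68028°
IC-62: φ = -65.82944°, λ = -124.96111°
Δλ = -99.2808°
y = sin Δλ · cos φ₂ = -0.404094
x = cos φ₁ sin φ₂ − sin φ₁ cos φ₂ cos Δλ = -0.887714
θ = atan2(y, x) = -155.5246° → 204.4754° (mod 360°)

204.5°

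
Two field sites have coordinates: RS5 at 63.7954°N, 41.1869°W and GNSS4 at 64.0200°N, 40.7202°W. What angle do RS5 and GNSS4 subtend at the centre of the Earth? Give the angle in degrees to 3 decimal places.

Δφ = 0.2246°,  Δλ = 0.4667°
a = sin²(Δφ/2) + cos φ₁ cos φ₂ sin²(Δλ/2) = 0.000007
c = 2·arcsin(√a) = 0.005310 rad = 0.3043°

0.304°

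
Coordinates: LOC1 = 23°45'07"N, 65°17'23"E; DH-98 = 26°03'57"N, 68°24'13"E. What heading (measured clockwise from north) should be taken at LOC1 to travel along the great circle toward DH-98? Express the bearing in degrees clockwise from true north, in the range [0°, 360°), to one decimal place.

LOC1: φ = +23.75194°, λ = +65.28972°
DH-98: φ = +26.06583°, λ = +68.40361°
Δλ = 3.1139°
y = sin Δλ · cos φ₂ = 0.048796
x = cos φ₁ sin φ₂ − sin φ₁ cos φ₂ cos Δλ = 0.040908
θ = atan2(y, x) = 50.0251° → 50.0251° (mod 360°)

50.0°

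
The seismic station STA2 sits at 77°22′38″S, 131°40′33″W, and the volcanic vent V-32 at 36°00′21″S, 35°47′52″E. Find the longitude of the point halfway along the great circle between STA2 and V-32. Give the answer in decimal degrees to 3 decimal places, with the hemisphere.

31.248°E

STA2: φ = -77.37722°, λ = -131.67583°
V-32: φ = -36.00583°, λ = +35.79778°
Bx = cos φ₂ cos Δλ = -0.789701,  By = cos φ₂ sin Δλ = 0.175454
φₘ = atan2(sin φ₁ + sin φ₂, √((cos φ₁ + Bx)² + By²)) = -69.08745°
λₘ = λ₁ + atan2(By, cos φ₁ + Bx) = 31.24805°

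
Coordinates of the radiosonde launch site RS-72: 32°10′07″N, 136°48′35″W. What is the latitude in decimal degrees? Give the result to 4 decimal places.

32° + 10′/60 + 7″/3600 = 32 + 0.16667 + 0.00194 = 32.1686°

32.1686°N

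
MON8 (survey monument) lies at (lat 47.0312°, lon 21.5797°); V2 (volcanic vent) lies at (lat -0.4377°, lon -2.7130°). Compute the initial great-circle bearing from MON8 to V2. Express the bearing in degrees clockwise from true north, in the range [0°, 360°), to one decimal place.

Δλ = -24.2927°
y = sin Δλ · cos φ₂ = -0.411386
x = cos φ₁ sin φ₂ − sin φ₁ cos φ₂ cos Δλ = -0.672122
θ = atan2(y, x) = -148.5304° → 211.4696° (mod 360°)

211.5°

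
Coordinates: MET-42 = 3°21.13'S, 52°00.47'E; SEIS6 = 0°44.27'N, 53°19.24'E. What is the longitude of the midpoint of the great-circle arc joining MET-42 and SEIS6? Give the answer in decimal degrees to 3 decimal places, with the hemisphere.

52.665°E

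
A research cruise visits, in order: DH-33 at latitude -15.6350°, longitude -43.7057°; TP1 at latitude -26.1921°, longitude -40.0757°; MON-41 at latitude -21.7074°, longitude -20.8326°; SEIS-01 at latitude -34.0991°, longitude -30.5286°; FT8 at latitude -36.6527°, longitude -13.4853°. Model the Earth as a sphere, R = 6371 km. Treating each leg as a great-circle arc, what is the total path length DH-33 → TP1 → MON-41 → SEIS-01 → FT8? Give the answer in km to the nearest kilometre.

DH-33→TP1: c = 0.193490 rad, d = 1232.72 km
TP1→MON-41: c = 0.316408 rad, d = 2015.84 km
MON-41→SEIS-01: c = 0.262619 rad, d = 1673.14 km
SEIS-01→FT8: c = 0.246257 rad, d = 1568.90 km
Total = 1232.72 + 2015.84 + 1673.14 + 1568.90 = 6490.61 km

6491 km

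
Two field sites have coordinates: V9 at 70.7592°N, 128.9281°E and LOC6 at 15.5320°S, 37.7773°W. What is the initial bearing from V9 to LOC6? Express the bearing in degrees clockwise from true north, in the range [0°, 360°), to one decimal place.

344.5°

Δλ = -166.7054°
y = sin Δλ · cos φ₂ = -0.221560
x = cos φ₁ sin φ₂ − sin φ₁ cos φ₂ cos Δλ = 0.797042
θ = atan2(y, x) = -15.5348° → 344.4652° (mod 360°)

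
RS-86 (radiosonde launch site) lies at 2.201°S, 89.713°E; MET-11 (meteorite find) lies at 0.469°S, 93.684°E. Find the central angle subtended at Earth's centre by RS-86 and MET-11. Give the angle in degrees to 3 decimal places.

Δφ = 1.7320°,  Δλ = 3.9710°
a = sin²(Δφ/2) + cos φ₁ cos φ₂ sin²(Δλ/2) = 0.001428
c = 2·arcsin(√a) = 0.075593 rad = 4.3312°

4.331°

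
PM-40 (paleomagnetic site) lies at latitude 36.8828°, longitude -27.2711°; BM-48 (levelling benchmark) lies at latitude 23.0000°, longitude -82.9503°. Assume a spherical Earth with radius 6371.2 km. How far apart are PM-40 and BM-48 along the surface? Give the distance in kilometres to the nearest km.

Δφ = -13.8828°,  Δλ = -55.6792°
a = sin²(Δφ/2) + cos φ₁ cos φ₂ sin²(Δλ/2) = 0.175179
c = 2·arcsin(√a) = 0.863682 rad = 49.4853°
d = R·c = 6371.2 × 0.863682 = 5502.7 km

5503 km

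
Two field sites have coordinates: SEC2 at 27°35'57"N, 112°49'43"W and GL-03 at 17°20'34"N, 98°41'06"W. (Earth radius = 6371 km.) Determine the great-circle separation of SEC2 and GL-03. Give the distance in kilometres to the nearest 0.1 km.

SEC2: φ = +27.59917°, λ = -112.82861°
GL-03: φ = +17.34278°, λ = -98.68500°
Δφ = -10.2564°,  Δλ = 14.1436°
a = sin²(Δφ/2) + cos φ₁ cos φ₂ sin²(Δλ/2) = 0.020811
c = 2·arcsin(√a) = 0.289531 rad = 16.5889°
d = R·c = 6371 × 0.289531 = 1844.6 km

1844.6 km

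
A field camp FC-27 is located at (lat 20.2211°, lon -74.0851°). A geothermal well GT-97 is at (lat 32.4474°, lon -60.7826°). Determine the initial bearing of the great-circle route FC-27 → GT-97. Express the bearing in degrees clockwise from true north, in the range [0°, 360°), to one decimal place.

41.5°

Δλ = 13.3025°
y = sin Δλ · cos φ₂ = 0.194171
x = cos φ₁ sin φ₂ − sin φ₁ cos φ₂ cos Δλ = 0.219600
θ = atan2(y, x) = 41.4833° → 41.4833° (mod 360°)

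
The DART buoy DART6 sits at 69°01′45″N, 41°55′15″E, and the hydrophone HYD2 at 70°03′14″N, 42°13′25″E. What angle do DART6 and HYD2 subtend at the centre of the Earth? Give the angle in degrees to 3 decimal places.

1.030°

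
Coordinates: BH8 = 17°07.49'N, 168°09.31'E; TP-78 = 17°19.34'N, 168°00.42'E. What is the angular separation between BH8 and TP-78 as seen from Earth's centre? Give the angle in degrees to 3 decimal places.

BH8: φ = +17.12483°, λ = +168.15517°
TP-78: φ = +17.32233°, λ = +168.00700°
Δφ = 0.1975°,  Δλ = -0.1482°
a = sin²(Δφ/2) + cos φ₁ cos φ₂ sin²(Δλ/2) = 0.000004
c = 2·arcsin(√a) = 0.004241 rad = 0.2430°

0.243°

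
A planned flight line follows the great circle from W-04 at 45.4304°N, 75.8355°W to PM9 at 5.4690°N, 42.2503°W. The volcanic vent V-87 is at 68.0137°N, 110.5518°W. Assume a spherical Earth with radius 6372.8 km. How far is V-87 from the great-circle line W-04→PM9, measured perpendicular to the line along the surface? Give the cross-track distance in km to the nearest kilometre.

δ₁₃ = central angle W-04→V-87 = 0.502148 rad  (haversine)
θ₁₃ = bearing W-04→V-87 = 333.705°,  θ₁₂ = bearing W-04→PM9 = 133.573°
dₓₜ = R·arcsin(sin δ₁₃ · sin(θ₁₃ − θ₁₂)) = 6372.8·arcsin(0.48131·sin(200.132°)) = -1060.604 km
|dₓₜ| = 1060.604 km

1061 km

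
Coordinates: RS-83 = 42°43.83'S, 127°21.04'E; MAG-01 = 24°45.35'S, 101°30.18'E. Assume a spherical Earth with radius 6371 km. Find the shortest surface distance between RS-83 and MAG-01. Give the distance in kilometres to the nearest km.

3093 km

RS-83: φ = -42.73050°, λ = +127.35067°
MAG-01: φ = -24.75583°, λ = +101.50300°
Δφ = 17.9747°,  Δλ = -25.8477°
a = sin²(Δφ/2) + cos φ₁ cos φ₂ sin²(Δλ/2) = 0.057770
c = 2·arcsin(√a) = 0.485463 rad = 27.8150°
d = R·c = 6371 × 0.485463 = 3092.9 km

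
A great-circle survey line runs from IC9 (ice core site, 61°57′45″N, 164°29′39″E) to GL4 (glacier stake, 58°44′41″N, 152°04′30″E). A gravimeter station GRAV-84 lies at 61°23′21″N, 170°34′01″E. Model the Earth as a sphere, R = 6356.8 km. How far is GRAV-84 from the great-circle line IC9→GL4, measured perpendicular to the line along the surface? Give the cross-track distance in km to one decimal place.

166.4 km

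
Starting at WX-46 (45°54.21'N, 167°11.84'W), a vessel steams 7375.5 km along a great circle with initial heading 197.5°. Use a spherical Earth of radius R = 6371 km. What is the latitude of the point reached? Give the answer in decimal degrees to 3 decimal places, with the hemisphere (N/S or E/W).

WX-46: φ = +45.90350°, λ = -167.19733°
δ = d/R = 7375.5/6371 = 1.157668 rad
φ₂ = arcsin(sin φ₁ cos δ + cos φ₁ sin δ cos θ)
   = arcsin(0.71817·0.40148 + 0.69587·0.91587·-0.95372) = -18.63265°
λ₂ = λ₁ + atan2(sin θ sin δ cos φ₁, cos δ − sin φ₁ sin φ₂) = 175.90635°

18.633°S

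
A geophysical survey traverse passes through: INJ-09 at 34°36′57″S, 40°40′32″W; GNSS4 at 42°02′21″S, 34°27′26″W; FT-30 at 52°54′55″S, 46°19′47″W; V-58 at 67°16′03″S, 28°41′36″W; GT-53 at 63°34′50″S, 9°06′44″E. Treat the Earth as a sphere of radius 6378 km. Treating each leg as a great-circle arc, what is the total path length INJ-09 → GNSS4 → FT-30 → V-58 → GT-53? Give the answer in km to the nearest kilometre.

6115 km

INJ-09: φ = -34.61583°, λ = -40.67556°
GNSS4: φ = -42.03917°, λ = -34.45722°
FT-30: φ = -52.91528°, λ = -46.32972°
V-58: φ = -67.26750°, λ = -28.69333°
GT-53: φ = -63.58056°, λ = +9.11222°
INJ-09→GNSS4: c = 0.154929 rad, d = 988.14 km
GNSS4→FT-30: c = 0.235245 rad, d = 1500.39 km
FT-30→V-58: c = 0.291416 rad, d = 1858.65 km
V-58→GT-53: c = 0.277147 rad, d = 1767.65 km
Total = 988.14 + 1500.39 + 1858.65 + 1767.65 = 6114.83 km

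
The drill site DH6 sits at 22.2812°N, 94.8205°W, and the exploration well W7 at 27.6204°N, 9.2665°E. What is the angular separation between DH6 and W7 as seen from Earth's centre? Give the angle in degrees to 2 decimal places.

91.36°

Δφ = 5.3392°,  Δλ = 104.0870°
a = sin²(Δφ/2) + cos φ₁ cos φ₂ sin²(Δλ/2) = 0.511888
c = 2·arcsin(√a) = 1.594574 rad = 91.3624°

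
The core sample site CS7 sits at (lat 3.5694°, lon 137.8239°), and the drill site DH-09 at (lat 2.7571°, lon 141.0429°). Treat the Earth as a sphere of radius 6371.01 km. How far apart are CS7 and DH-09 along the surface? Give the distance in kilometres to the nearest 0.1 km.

368.6 km

Δφ = -0.8123°,  Δλ = 3.2190°
a = sin²(Δφ/2) + cos φ₁ cos φ₂ sin²(Δλ/2) = 0.000837
c = 2·arcsin(√a) = 0.057860 rad = 3.3151°
d = R·c = 6371.01 × 0.057860 = 368.6 km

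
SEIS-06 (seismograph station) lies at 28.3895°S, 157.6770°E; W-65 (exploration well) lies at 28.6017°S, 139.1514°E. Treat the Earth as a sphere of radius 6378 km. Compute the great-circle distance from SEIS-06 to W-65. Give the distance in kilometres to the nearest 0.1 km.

Δφ = -0.2122°,  Δλ = -18.5256°
a = sin²(Δφ/2) + cos φ₁ cos φ₂ sin²(Δλ/2) = 0.020015
c = 2·arcsin(√a) = 0.283902 rad = 16.2664°
d = R·c = 6378 × 0.283902 = 1810.7 km

1810.7 km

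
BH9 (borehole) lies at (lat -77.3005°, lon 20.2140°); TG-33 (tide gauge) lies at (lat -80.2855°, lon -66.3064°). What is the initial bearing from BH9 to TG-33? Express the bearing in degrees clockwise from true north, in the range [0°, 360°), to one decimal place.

Δλ = -86.5204°
y = sin Δλ · cos φ₂ = -0.168428
x = cos φ₁ sin φ₂ − sin φ₁ cos φ₂ cos Δλ = -0.206695
θ = atan2(y, x) = -140.8247° → 219.1753° (mod 360°)

219.2°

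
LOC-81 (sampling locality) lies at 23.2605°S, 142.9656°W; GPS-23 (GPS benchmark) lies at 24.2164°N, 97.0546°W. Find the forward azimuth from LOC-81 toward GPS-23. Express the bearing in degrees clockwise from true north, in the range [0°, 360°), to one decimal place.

Δλ = 45.9110°
y = sin Δλ · cos φ₂ = 0.655055
x = cos φ₁ sin φ₂ − sin φ₁ cos φ₂ cos Δλ = 0.627435
θ = atan2(y, x) = 46.2337° → 46.2337° (mod 360°)

46.2°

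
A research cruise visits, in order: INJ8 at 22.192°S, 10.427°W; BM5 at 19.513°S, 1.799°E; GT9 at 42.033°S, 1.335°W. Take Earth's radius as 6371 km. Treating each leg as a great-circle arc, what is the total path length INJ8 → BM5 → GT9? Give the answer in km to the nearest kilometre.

3826 km

INJ8→BM5: c = 0.204744 rad, d = 1304.42 km
BM5→GT9: c = 0.395773 rad, d = 2521.47 km
Total = 1304.42 + 2521.47 = 3825.89 km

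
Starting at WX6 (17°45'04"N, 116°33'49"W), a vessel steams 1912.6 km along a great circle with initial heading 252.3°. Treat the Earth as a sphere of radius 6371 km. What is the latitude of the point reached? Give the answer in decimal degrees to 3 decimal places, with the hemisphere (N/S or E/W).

WX6: φ = +17.75111°, λ = -116.56361°
δ = d/R = 1912.6/6371 = 0.300204 rad
φ₂ = arcsin(sin φ₁ cos δ + cos φ₁ sin δ cos θ)
   = arcsin(0.30488·0.95528 + 0.95239·0.29572·-0.30403) = 11.86583°
λ₂ = λ₁ + atan2(sin θ sin δ cos φ₁, cos δ − sin φ₁ sin φ₂) = -133.29395°

11.866°N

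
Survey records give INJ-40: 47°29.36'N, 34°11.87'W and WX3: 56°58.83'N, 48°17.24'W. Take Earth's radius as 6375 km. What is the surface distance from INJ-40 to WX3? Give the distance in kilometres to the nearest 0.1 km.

INJ-40: φ = +47.48933°, λ = -34.19783°
WX3: φ = +56.98050°, λ = -48.28733°
Δφ = 9.4912°,  Δλ = -14.0895°
a = sin²(Δφ/2) + cos φ₁ cos φ₂ sin²(Δλ/2) = 0.012383
c = 2·arcsin(√a) = 0.223021 rad = 12.7782°
d = R·c = 6375 × 0.223021 = 1421.8 km

1421.8 km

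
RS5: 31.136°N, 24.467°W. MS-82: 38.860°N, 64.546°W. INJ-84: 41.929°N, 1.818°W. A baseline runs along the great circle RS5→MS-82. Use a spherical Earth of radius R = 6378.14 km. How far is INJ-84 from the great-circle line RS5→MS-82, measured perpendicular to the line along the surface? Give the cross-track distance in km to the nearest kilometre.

δ₁₃ = central angle RS5→INJ-84 = 0.367576 rad  (haversine)
θ₁₃ = bearing RS5→INJ-84 = 52.868°,  θ₁₂ = bearing RS5→MS-82 = 294.545°
dₓₜ = R·arcsin(sin δ₁₃ · sin(θ₁₃ − θ₁₂)) = 6378.14·arcsin(0.35935·sin(-241.678°)) = 2052.908 km
|dₓₜ| = 2052.908 km

2053 km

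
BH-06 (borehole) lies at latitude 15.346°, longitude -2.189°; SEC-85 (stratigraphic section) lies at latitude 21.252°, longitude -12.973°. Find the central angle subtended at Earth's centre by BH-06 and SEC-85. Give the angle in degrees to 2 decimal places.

Δφ = 5.9060°,  Δλ = -10.7840°
a = sin²(Δφ/2) + cos φ₁ cos φ₂ sin²(Δλ/2) = 0.010590
c = 2·arcsin(√a) = 0.206183 rad = 11.8134°

11.81°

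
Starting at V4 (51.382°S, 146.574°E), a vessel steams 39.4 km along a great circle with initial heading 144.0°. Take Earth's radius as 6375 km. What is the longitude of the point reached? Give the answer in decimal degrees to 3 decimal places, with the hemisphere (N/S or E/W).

146.910°E

δ = d/R = 39.4/6375 = 0.006180 rad
φ₂ = arcsin(sin φ₁ cos δ + cos φ₁ sin δ cos θ)
   = arcsin(-0.78132·0.99998 + 0.62413·0.00618·-0.80902) = -51.66800°
λ₂ = λ₁ + atan2(sin θ sin δ cos φ₁, cos δ − sin φ₁ sin φ₂) = 146.90959°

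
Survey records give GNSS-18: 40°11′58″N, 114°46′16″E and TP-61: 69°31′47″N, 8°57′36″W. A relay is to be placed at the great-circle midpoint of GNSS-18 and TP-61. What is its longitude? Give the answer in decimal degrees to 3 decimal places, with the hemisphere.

87.722°E

GNSS-18: φ = +40.19944°, λ = +114.77111°
TP-61: φ = +69.52972°, λ = -8.96000°
Bx = cos φ₂ cos Δλ = -0.194199,  By = cos φ₂ sin Δλ = -0.290847
φₘ = atan2(sin φ₁ + sin φ₂, √((cos φ₁ + Bx)² + By²)) = 67.99160°
λₘ = λ₁ + atan2(By, cos φ₁ + Bx) = 87.72167°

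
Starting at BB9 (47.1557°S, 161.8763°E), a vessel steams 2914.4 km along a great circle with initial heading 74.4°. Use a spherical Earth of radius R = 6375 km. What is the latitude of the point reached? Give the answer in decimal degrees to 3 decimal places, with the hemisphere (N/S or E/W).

δ = d/R = 2914.4/6375 = 0.457161 rad
φ₂ = arcsin(sin φ₁ cos δ + cos φ₁ sin δ cos θ)
   = arcsin(-0.73320·0.89731 + 0.68001·0.44140·0.26892) = -35.25334°
λ₂ = λ₁ + atan2(sin θ sin δ cos φ₁, cos δ − sin φ₁ sin φ₂) = -166.74987°

35.253°S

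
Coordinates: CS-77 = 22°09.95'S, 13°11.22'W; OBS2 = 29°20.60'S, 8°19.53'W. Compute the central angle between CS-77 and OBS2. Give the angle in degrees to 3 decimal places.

8.405°

CS-77: φ = -22.16583°, λ = -13.18700°
OBS2: φ = -29.34333°, λ = -8.32550°
Δφ = -7.1775°,  Δλ = 4.8615°
a = sin²(Δφ/2) + cos φ₁ cos φ₂ sin²(Δλ/2) = 0.005370
c = 2·arcsin(√a) = 0.146695 rad = 8.4050°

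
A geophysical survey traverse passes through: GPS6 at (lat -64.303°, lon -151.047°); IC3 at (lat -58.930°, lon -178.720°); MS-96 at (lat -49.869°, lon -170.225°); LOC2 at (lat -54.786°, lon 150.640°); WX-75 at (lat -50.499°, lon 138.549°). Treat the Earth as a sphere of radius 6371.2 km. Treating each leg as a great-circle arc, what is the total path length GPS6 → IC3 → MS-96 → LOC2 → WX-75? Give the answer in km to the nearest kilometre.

6331 km

GPS6→IC3: c = 0.245530 rad, d = 1564.32 km
IC3→MS-96: c = 0.179843 rad, d = 1145.82 km
MS-96→LOC2: c = 0.420361 rad, d = 2678.20 km
LOC2→WX-75: c = 0.148018 rad, d = 943.05 km
Total = 1564.32 + 1145.82 + 2678.20 + 943.05 = 6331.39 km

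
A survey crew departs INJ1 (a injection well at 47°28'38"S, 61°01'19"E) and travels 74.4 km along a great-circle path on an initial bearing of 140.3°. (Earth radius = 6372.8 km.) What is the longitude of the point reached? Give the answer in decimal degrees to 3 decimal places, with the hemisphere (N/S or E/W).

61.660°E

INJ1: φ = -47.47722°, λ = +61.02194°
δ = d/R = 74.4/6372.8 = 0.011675 rad
φ₂ = arcsin(sin φ₁ cos δ + cos φ₁ sin δ cos θ)
   = arcsin(-0.73701·0.99993 + 0.67588·0.01167·-0.76940) = -47.99012°
λ₂ = λ₁ + atan2(sin θ sin δ cos φ₁, cos δ − sin φ₁ sin φ₂) = 61.66037°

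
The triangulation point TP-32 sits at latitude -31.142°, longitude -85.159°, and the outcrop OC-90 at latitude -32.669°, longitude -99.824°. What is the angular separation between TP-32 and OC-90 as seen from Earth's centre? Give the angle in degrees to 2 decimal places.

Δφ = -1.5270°,  Δλ = -14.6650°
a = sin²(Δφ/2) + cos φ₁ cos φ₂ sin²(Δλ/2) = 0.011913
c = 2·arcsin(√a) = 0.218733 rad = 12.5325°

12.53°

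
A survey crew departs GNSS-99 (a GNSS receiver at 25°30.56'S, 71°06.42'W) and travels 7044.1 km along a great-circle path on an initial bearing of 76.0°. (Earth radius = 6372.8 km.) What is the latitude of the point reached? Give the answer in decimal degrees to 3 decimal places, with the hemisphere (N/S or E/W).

0.104°N

GNSS-99: φ = -25.50933°, λ = -71.10700°
δ = d/R = 7044.1/6372.8 = 1.105338 rad
φ₂ = arcsin(sin φ₁ cos δ + cos φ₁ sin δ cos θ)
   = arcsin(-0.43066·0.44883 + 0.90252·0.89362·0.24192) = 0.10412°
λ₂ = λ₁ + atan2(sin θ sin δ cos φ₁, cos δ − sin φ₁ sin φ₂) = -10.98670°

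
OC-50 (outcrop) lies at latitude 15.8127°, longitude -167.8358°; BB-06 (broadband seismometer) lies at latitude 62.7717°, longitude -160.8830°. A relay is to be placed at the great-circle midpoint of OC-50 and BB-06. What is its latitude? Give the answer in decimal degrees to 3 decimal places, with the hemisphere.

39.337°N

Bx = cos φ₂ cos Δλ = 0.454173,  By = cos φ₂ sin Δλ = 0.055386
φₘ = atan2(sin φ₁ + sin φ₂, √((cos φ₁ + Bx)² + By²)) = 39.33738°
λₘ = λ₁ + atan2(By, cos φ₁ + Bx) = -165.59639°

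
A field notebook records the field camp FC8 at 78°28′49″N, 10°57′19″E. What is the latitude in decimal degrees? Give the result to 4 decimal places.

78° + 28′/60 + 49″/3600 = 78 + 0.46667 + 0.01361 = 78.4803°

78.4803°N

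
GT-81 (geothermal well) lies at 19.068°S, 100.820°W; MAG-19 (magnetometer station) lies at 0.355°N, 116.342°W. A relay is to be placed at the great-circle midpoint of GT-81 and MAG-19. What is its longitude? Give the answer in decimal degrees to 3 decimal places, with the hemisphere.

Bx = cos φ₂ cos Δλ = 0.963509,  By = cos φ₂ sin Δλ = -0.267603
φₘ = atan2(sin φ₁ + sin φ₂, √((cos φ₁ + Bx)² + By²)) = -9.44138°
λₘ = λ₁ + atan2(By, cos φ₁ + Bx) = -108.80120°

108.801°W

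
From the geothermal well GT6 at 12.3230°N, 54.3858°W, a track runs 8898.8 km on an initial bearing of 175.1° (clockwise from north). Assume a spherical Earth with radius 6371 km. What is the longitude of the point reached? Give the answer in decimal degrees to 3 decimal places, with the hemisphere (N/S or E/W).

δ = d/R = 8898.8/6371 = 1.396767 rad
φ₂ = arcsin(sin φ₁ cos δ + cos φ₁ sin δ cos θ)
   = arcsin(0.21342·0.17315 + 0.97696·0.98490·-0.99635) = -67.18058°
λ₂ = λ₁ + atan2(sin θ sin δ cos φ₁, cos δ − sin φ₁ sin φ₂) = -41.85775°

41.858°W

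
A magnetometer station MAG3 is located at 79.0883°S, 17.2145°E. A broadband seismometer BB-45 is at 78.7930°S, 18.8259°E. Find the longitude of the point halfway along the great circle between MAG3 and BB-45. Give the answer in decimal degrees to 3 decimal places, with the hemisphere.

Bx = cos φ₂ cos Δλ = 0.194277,  By = cos φ₂ sin Δλ = 0.005465
φₘ = atan2(sin φ₁ + sin φ₂, √((cos φ₁ + Bx)² + By²)) = -78.94172°
λₘ = λ₁ + atan2(By, cos φ₁ + Bx) = 18.03082°

18.031°E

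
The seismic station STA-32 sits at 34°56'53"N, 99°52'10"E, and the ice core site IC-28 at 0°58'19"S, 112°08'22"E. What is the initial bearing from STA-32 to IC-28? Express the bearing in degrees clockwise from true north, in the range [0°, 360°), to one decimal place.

STA-32: φ = +34.94806°, λ = +99.86944°
IC-28: φ = -0.97194°, λ = +112.13944°
Δλ = 12.2700°
y = sin Δλ · cos φ₂ = 0.212488
x = cos φ₁ sin φ₂ − sin φ₁ cos φ₂ cos Δλ = -0.573572
θ = atan2(y, x) = 159.6721° → 159.6721° (mod 360°)

159.7°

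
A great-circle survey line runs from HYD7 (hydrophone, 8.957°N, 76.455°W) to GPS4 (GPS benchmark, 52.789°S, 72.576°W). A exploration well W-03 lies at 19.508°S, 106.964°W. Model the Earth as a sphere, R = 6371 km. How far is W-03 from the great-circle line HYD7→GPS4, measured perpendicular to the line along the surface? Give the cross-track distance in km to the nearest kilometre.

3330 km

δ₁₃ = central angle HYD7→W-03 = 0.722436 rad  (haversine)
θ₁₃ = bearing HYD7→W-03 = 226.362°,  θ₁₂ = bearing HYD7→GPS4 = 177.340°
dₓₜ = R·arcsin(sin δ₁₃ · sin(θ₁₃ − θ₁₂)) = 6371·arcsin(0.66121·sin(49.022°)) = 3329.893 km
|dₓₜ| = 3329.893 km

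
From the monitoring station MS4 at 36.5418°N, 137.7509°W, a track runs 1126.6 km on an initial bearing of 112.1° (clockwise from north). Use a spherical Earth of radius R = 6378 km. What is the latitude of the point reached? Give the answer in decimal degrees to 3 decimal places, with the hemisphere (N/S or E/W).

32.210°N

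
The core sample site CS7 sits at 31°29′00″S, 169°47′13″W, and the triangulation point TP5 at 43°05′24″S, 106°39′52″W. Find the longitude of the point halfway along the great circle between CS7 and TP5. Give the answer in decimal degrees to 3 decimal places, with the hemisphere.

140.947°W

CS7: φ = -31.48333°, λ = -169.78694°
TP5: φ = -43.09000°, λ = -106.66444°
Bx = cos φ₂ cos Δλ = 0.330149,  By = cos φ₂ sin Δλ = 0.651393
φₘ = atan2(sin φ₁ + sin φ₂, √((cos φ₁ + Bx)² + By²)) = -41.75216°
λₘ = λ₁ + atan2(By, cos φ₁ + Bx) = -140.94733°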